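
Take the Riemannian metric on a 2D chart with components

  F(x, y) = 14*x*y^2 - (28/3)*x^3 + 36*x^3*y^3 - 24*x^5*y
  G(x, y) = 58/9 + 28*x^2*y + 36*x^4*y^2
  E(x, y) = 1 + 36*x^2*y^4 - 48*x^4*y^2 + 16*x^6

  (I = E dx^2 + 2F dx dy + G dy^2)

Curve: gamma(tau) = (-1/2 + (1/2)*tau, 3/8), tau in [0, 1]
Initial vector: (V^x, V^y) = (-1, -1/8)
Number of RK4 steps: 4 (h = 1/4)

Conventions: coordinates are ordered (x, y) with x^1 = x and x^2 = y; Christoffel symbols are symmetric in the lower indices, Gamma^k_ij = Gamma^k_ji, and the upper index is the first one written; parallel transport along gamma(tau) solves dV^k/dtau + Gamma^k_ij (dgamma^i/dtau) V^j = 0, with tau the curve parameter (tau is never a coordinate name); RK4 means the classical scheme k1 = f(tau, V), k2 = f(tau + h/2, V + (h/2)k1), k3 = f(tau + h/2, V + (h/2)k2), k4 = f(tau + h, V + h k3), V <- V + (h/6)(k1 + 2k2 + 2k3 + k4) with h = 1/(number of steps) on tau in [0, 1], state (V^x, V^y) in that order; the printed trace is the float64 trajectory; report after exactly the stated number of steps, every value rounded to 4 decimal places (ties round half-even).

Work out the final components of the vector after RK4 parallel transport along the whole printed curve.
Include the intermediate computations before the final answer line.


gamma'(tau) = (1/2, 0); f(tau, V)^k = -Gamma^k_ij(gamma(tau)) gamma'^i(tau) V^j; h = 1/4; intermediate values shown to 6 dp
curve data and Christoffel symbols at the stage parameters:
  tau = 0.000000: gamma = (-0.500000, 0.375000), gamma' = (0.500000, 0.000000); Gamma_xxx = -0.017936, Gamma_xxy = -0.018716, Gamma_xyy = 0.012477, Gamma_yxx = -0.664839, Gamma_yxy = -0.693745, Gamma_yyy = 0.462497
  tau = 0.125000: gamma = (-0.437500, 0.375000), gamma' = (0.500000, 0.000000); Gamma_xxx = 0.005748, Gamma_xxy = 0.007788, Gamma_xyy = -0.004543, Gamma_yxx = -0.464819, Gamma_yxy = -0.629755, Gamma_yyy = 0.367357
  tau = 0.250000: gamma = (-0.375000, 0.375000), gamma' = (0.500000, 0.000000); Gamma_xxx = 0.011079, Gamma_xxy = 0.022158, Gamma_xyy = -0.011079, Gamma_yxx = -0.278343, Gamma_yxy = -0.556686, Gamma_yyy = 0.278343
  tau = 0.375000: gamma = (-0.312500, 0.375000), gamma' = (0.500000, 0.000000); Gamma_xxx = 0.006164, Gamma_xxy = 0.026416, Gamma_xyy = -0.011007, Gamma_yxx = -0.111131, Gamma_yxy = -0.476275, Gamma_yyy = 0.198448
  tau = 0.500000: gamma = (-0.250000, 0.375000), gamma' = (0.500000, 0.000000); Gamma_xxx = -0.001948, Gamma_xxy = 0.023380, Gamma_xyy = -0.007793, Gamma_yxx = 0.032472, Gamma_yxy = -0.389668, Gamma_yyy = 0.129889
  tau = 0.625000: gamma = (-0.187500, 0.375000), gamma' = (0.500000, 0.000000); Gamma_xxx = -0.008135, Gamma_xxy = 0.016269, Gamma_xyy = -0.004067, Gamma_yxx = 0.148854, Gamma_yxy = -0.297707, Gamma_yyy = 0.074427
  tau = 0.750000: gamma = (-0.125000, 0.375000), gamma' = (0.500000, 0.000000); Gamma_xxx = -0.009682, Gamma_xxy = 0.008299, Gamma_xyy = -0.001383, Gamma_yxx = 0.234817, Gamma_yxy = -0.201272, Gamma_yyy = 0.033545
  tau = 0.875000: gamma = (-0.062500, 0.375000), gamma' = (0.500000, 0.000000); Gamma_xxx = -0.006357, Gamma_xxy = 0.002244, Gamma_xyy = -0.000187, Gamma_yxx = 0.287657, Gamma_yxy = -0.101526, Gamma_yyy = 0.008460
  tau = 1.000000: gamma = (0.000000, 0.375000), gamma' = (0.500000, 0.000000); Gamma_xxx = 0.000000, Gamma_xxy = 0.000000, Gamma_xyy = 0.000000, Gamma_yxx = 0.305496, Gamma_yxy = 0.000000, Gamma_yyy = 0.000000
step 0: V^x = -1.0000, V^y = -0.1250
step 1: k1 = (-0.010138, -0.375779), k2 = (0.003547, -0.286854), k3 = (0.003499, -0.282957), k4 = (0.007703, -0.193532); V <- V + (h/6)(k1 + 2k2 + 2k3 + k4): V^x = -0.9995, V^y = -0.1962
step 2: k1 = (0.007711, -0.193716), k2 = (0.005989, -0.107975), k3 = (0.005848, -0.105435), k4 = (0.001630, -0.027159); V <- V + (h/6)(k1 + 2k2 + 2k3 + k4): V^x = -0.9981, V^y = -0.2232
step 3: k1 = (0.001637, -0.027280), k2 = (-0.002216, 0.040542), k3 = (-0.002287, 0.041840), k4 = (-0.003952, 0.095849); V <- V + (h/6)(k1 + 2k2 + 2k3 + k4): V^x = -0.9986, V^y = -0.2135
step 4: k1 = (-0.003948, 0.095763), k2 = (-0.002950, 0.133471), k3 = (-0.002954, 0.133692), k4 = (0.000000, 0.152648); V <- V + (h/6)(k1 + 2k2 + 2k3 + k4): V^x = -0.9993, V^y = -0.1809

Answer: V^x = -0.9993, V^y = -0.1809


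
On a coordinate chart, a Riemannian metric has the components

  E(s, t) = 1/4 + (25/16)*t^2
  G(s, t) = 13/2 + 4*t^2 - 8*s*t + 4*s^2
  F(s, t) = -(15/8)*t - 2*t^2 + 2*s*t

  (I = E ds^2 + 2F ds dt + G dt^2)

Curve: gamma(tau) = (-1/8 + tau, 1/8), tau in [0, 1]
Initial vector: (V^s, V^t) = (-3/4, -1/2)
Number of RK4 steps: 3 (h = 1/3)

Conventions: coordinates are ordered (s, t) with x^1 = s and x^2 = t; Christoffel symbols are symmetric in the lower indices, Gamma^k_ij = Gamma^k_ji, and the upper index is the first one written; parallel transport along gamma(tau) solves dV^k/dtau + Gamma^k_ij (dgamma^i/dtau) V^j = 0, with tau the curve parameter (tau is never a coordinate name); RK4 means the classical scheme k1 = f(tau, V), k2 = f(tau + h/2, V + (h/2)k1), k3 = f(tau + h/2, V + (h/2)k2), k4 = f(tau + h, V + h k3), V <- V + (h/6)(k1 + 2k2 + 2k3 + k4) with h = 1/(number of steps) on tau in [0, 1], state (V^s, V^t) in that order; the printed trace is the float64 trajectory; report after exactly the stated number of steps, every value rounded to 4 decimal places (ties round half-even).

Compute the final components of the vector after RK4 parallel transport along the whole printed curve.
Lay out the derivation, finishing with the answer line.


gamma'(tau) = (1, 0); f(tau, V)^k = -Gamma^k_ij(gamma(tau)) gamma'^i(tau) V^j; h = 1/3; intermediate values shown to 6 dp
curve data and Christoffel symbols at the stage parameters:
  tau = 0.000000: gamma = (-0.125000, 0.125000), gamma' = (1.000000, 0.000000); Gamma_sss = 0.009203, Gamma_sst = 0.579020, Gamma_stt = -6.049267, Gamma_tss = 0.008507, Gamma_tst = -0.122682, Gamma_ttt = -0.117908
  tau = 0.166667: gamma = (0.041667, 0.125000), gamma' = (1.000000, 0.000000); Gamma_sss = 0.008085, Gamma_sst = 0.689317, Gamma_stt = -7.356403, Gamma_tss = 0.008694, Gamma_tst = -0.024114, Gamma_ttt = -0.236540
  tau = 0.333333: gamma = (0.208333, 0.125000), gamma' = (1.000000, 0.000000); Gamma_sss = 0.006690, Gamma_sst = 0.771110, Gamma_stt = -8.610042, Gamma_tss = 0.008596, Gamma_tst = 0.076289, Gamma_ttt = -0.332722
  tau = 0.500000: gamma = (0.375000, 0.125000), gamma' = (1.000000, 0.000000); Gamma_sss = 0.005157, Gamma_sst = 0.817573, Gamma_stt = -9.815162, Gamma_tss = 0.008233, Gamma_tst = 0.168966, Gamma_ttt = -0.398071
  tau = 0.666667: gamma = (0.541667, 0.125000), gamma' = (1.000000, 0.000000); Gamma_sss = 0.003638, Gamma_sst = 0.828783, Gamma_stt = -10.984801, Gamma_tss = 0.007667, Gamma_tst = 0.246660, Gamma_ttt = -0.430468
  tau = 0.833333: gamma = (0.708333, 0.125000), gamma' = (1.000000, 0.000000); Gamma_sss = 0.002253, Gamma_sst = 0.810460, Gamma_stt = -12.135127, Gamma_tss = 0.006982, Gamma_tst = 0.305948, Gamma_ttt = -0.433501
  tau = 1.000000: gamma = (0.875000, 0.125000), gamma' = (1.000000, 0.000000); Gamma_sss = 0.001069, Gamma_sst = 0.771016, Gamma_stt = -13.280684, Gamma_tss = 0.006256, Gamma_tst = 0.346988, Gamma_ttt = -0.414004
step 0: V^s = -0.7500, V^t = -0.5000
step 1: k1 = (0.296412, -0.054961), k2 = (0.356637, -0.006187), k3 = (0.350953, -0.006079), k4 = (0.391352, 0.043741); V <- V + (h/6)(k1 + 2k2 + 2k3 + k4): V^s = -0.6332, V^t = -0.5020
step 2: k1 = (0.391322, 0.043739), k2 = (0.407379, 0.088263), k3 = (0.401298, 0.086987), k4 = (0.393823, 0.120497); V <- V + (h/6)(k1 + 2k2 + 2k3 + k4): V^s = -0.4997, V^t = -0.4734
step 3: k1 = (0.394155, 0.120598), k2 = (0.368351, 0.141714), k3 = (0.365509, 0.140667), k4 = (0.329243, 0.150354); V <- V + (h/6)(k1 + 2k2 + 2k3 + k4): V^s = -0.3780, V^t = -0.4270

Answer: V^s = -0.3780, V^t = -0.4270


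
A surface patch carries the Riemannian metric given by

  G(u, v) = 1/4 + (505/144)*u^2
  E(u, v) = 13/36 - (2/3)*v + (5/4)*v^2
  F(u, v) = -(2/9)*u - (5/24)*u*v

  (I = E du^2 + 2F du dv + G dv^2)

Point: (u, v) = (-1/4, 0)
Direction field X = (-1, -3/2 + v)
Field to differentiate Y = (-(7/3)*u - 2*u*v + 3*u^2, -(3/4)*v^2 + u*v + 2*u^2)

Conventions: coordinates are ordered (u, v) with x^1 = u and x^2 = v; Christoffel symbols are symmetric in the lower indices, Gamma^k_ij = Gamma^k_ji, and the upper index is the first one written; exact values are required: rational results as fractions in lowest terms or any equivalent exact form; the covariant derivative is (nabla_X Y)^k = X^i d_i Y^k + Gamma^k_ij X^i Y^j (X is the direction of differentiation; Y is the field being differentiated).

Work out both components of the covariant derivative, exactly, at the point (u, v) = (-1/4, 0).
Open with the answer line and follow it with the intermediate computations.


Answer: (nabla_X Y)^u = 71543/20736, (nabla_X Y)^v = 287/81

E = 13/36, F = 1/18, G = 1081/2304 at the point
E_u = 0, E_v = -2/3, F_u = -2/9, F_v = 5/96, G_u = -505/288, G_v = 0
EG - F^2 = 511/3072;  g^inv = (3072/511) * [[1081/2304, -1/18], [-1/18, 13/36]]
first-kind symbols [ij,l] = (1/2)(d_i g_jl + d_j g_il - d_l g_ij): [uu,u] = E_u/2 = 0, [uu,v] = F_u - E_v/2 = 1/9, [uv,u] = E_v/2 = -1/3, [uv,v] = G_u/2 = -505/576, [vv,u] = F_v - G_u/2 = 535/576, [vv,v] = G_v/2 = 0
Gamma^u_ij = (G*[ij,u] - F*[ij,v])/(EG - F^2), Gamma^v_ij = (E*[ij,v] - F*[ij,u])/(EG - F^2)
Gamma_uuu = -512/13797, Gamma_uuv = -1276/1971, Gamma_uvv = 578335/220752, Gamma_vuu = 3328/13797, Gamma_vuv = -3532/1971, Gamma_vvv = -4280/13797
X = (-1, -3/2), Y = (37/48, 1/8) at the point


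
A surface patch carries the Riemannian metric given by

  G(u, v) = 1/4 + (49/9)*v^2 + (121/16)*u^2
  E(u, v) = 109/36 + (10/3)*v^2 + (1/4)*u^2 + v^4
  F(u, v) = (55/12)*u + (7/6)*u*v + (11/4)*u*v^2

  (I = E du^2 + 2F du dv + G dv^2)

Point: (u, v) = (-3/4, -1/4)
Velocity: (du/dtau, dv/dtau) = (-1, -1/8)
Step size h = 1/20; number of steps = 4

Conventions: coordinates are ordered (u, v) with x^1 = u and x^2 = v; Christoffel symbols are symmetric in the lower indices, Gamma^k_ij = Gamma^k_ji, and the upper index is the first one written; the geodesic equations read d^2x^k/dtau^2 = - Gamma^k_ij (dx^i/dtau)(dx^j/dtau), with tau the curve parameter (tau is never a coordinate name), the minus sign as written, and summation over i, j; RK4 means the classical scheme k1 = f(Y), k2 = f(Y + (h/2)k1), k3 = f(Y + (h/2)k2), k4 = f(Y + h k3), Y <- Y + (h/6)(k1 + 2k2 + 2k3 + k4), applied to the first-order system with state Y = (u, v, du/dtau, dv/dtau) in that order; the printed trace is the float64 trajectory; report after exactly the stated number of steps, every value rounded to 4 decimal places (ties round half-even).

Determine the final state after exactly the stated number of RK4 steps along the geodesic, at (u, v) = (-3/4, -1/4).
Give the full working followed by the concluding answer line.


f(Y) = (du/dtau, dv/dtau, -Gamma^u_ij Y'^i Y'^j, -Gamma^v_ij Y'^i Y'^j) with the Gammas evaluated at the stage position; h = 0.050000; intermediate values shown to 6 dp
step 0: u = -0.7500, v = -0.2500, du/dtau = -1.0000, dv/dtau = -0.1250
step 1:
  k1: at (u, v) = (-0.750000, -0.250000), (du/dtau, dv/dtau) = (-1.000000, -0.125000); Gamma_uuu = 3.274582, Gamma_uuv = -4.483027, Gamma_uvv = 4.579802, Gamma_vuu = 3.362857, Gamma_vuv = -4.268936, Gamma_vvv = 2.883972; k1 = (-1.000000, -0.125000, -2.225384, -2.340685)
  k2: at (u, v) = (-0.775000, -0.253125), (du/dtau, dv/dtau) = (-1.055635, -0.183517); Gamma_uuu = 3.185768, Gamma_uuv = -4.516451, Gamma_uvv = 4.786173, Gamma_vuu = 3.182693, Gamma_vuv = -4.179449, Gamma_vvv = 2.952877; k2 = (-1.055635, -0.183517, -1.961381, -2.026784)
  k3: at (u, v) = (-0.776391, -0.254588), (du/dtau, dv/dtau) = (-1.049035, -0.175670); Gamma_uuu = 3.171326, Gamma_uuv = -4.505215, Gamma_uvv = 4.782775, Gamma_vuu = 3.165551, Gamma_vuv = -4.163115, Gamma_vvv = 2.943403; k3 = (-1.049035, -0.175670, -1.977082, -2.040051)
  k4: at (u, v) = (-0.802452, -0.258783), (du/dtau, dv/dtau) = (-1.098854, -0.227003); Gamma_uuu = 3.072691, Gamma_uuv = -4.522770, Gamma_uvv = 4.979924, Gamma_vuu = 2.985527, Gamma_vuv = -4.061671, Gamma_vvv = 2.996945; k4 = (-1.098854, -0.227003, -1.710486, -1.733089)
  Y <- Y + (h/6)(k1 + 2k2 + 2k3 + k4): u = -0.8026, v = -0.2589, du/dtau = -1.0984, dv/dtau = -0.2267
step 2:
  k1: at (u, v) = (-0.802568, -0.258920), (du/dtau, dv/dtau) = (-1.098440, -0.226729); Gamma_uuu = 3.071446, Gamma_uuv = -4.521694, Gamma_uvv = 4.979443, Gamma_vuu = 2.984141, Gamma_vuv = -4.060249, Gamma_vvv = 2.996011; k1 = (-1.098440, -0.226729, -1.709652, -1.732196)
  k2: at (u, v) = (-0.830029, -0.264588), (du/dtau, dv/dtau) = (-1.141181, -0.270034); Gamma_uuu = 2.960870, Gamma_uuv = -4.520884, Gamma_uvv = 5.165077, Gamma_vuu = 2.801544, Gamma_vuv = -3.944310, Gamma_vvv = 3.032009; k2 = (-1.141181, -0.270034, -1.446266, -1.438588)
  k3: at (u, v) = (-0.831098, -0.265671), (du/dtau, dv/dtau) = (-1.134597, -0.262693); Gamma_uuu = 2.951180, Gamma_uuv = -4.512685, Gamma_uvv = 5.162281, Gamma_vuu = 2.790780, Gamma_vuv = -3.933236, Gamma_vvv = 3.025105; k3 = (-1.134597, -0.262693, -1.465298, -1.456744)
  k4: at (u, v) = (-0.859298, -0.272054), (du/dtau, dv/dtau) = (-1.171705, -0.299566); Gamma_uuu = 2.837846, Gamma_uuv = -4.500338, Gamma_uvv = 5.337843, Gamma_vuu = 2.615920, Gamma_vuv = -3.813091, Gamma_vvv = 3.049415; k4 = (-1.171705, -0.299566, -1.215811, -1.188218)
  Y <- Y + (h/6)(k1 + 2k2 + 2k3 + k4): u = -0.8594, v = -0.2722, du/dtau = -1.1713, dv/dtau = -0.2993
step 3:
  k1: at (u, v) = (-0.859416, -0.272184), (du/dtau, dv/dtau) = (-1.171345, -0.299321); Gamma_uuu = 2.836781, Gamma_uuv = -4.499351, Gamma_uvv = 5.337384, Gamma_vuu = 2.614803, Gamma_vuv = -3.811862, Gamma_vvv = 3.048565; k1 = (-1.171345, -0.299321, -1.215377, -1.187828)
  k2: at (u, v) = (-0.888699, -0.279667), (du/dtau, dv/dtau) = (-1.201729, -0.329017); Gamma_uuu = 2.718571, Gamma_uuv = -4.473493, Gamma_uvv = 5.501246, Gamma_vuu = 2.444544, Gamma_vuv = -3.685021, Gamma_vvv = 3.059515; k2 = (-1.201729, -0.329017, -0.984014, -0.947462)
  k3: at (u, v) = (-0.889459, -0.280410), (du/dtau, dv/dtau) = (-1.195945, -0.323008); Gamma_uuu = 2.712673, Gamma_uuv = -4.468085, Gamma_uvv = 5.499209, Gamma_vuu = 2.438395, Gamma_vuv = -3.678197, Gamma_vvv = 3.054969; k3 = (-1.195945, -0.323008, -1.001613, -0.964567)
  k4: at (u, v) = (-0.919213, -0.288335), (du/dtau, dv/dtau) = (-1.221426, -0.347549); Gamma_uuu = 2.596436, Gamma_uuv = -4.434771, Gamma_uvv = 5.653190, Gamma_vuu = 2.279333, Gamma_vuv = -3.552470, Gamma_vvv = 3.057757; k4 = (-1.221426, -0.347549, -0.791253, -0.753753)
  Y <- Y + (h/6)(k1 + 2k2 + 2k3 + k4): u = -0.9193, v = -0.2884, du/dtau = -1.2212, dv/dtau = -0.3474
step 4:
  k1: at (u, v) = (-0.919317, -0.288442), (du/dtau, dv/dtau) = (-1.221161, -0.347368); Gamma_uuu = 2.595657, Gamma_uuv = -4.434002, Gamma_uvv = 5.652827, Gamma_vuu = 2.278559, Gamma_vuv = -3.551559, Gamma_vvv = 3.057100; k1 = (-1.221161, -0.347368, -0.791088, -0.753659)
  k2: at (u, v) = (-0.949846, -0.297126), (du/dtau, dv/dtau) = (-1.240938, -0.366210); Gamma_uuu = 2.479546, Gamma_uuv = -4.391843, Gamma_uvv = 5.795959, Gamma_vuu = 2.127772, Gamma_vuv = -3.424809, Gamma_vvv = 3.050596; k2 = (-1.240938, -0.366210, -0.603926, -0.572963)
  k3: at (u, v) = (-0.950340, -0.297597), (du/dtau, dv/dtau) = (-1.236259, -0.361692); Gamma_uuu = 2.476279, Gamma_uuv = -4.388596, Gamma_uvv = 5.794592, Gamma_vuu = 2.124569, Gamma_vuv = -3.420976, Gamma_vvv = 3.047864; k3 = (-1.236259, -0.361692, -0.617964, -0.586435)
  k4: at (u, v) = (-0.981130, -0.306527), (du/dtau, dv/dtau) = (-1.252059, -0.376690); Gamma_uuu = 2.364724, Gamma_uuv = -4.342204, Gamma_uvv = 5.928558, Gamma_vuu = 1.985621, Gamma_vuv = -3.298368, Gamma_vvv = 3.036034; k4 = (-1.252059, -0.376690, -0.452401, -0.432290)
  Y <- Y + (h/6)(k1 + 2k2 + 2k3 + k4): u = -0.9812, v = -0.3066, du/dtau = -1.2519, dv/dtau = -0.3766

Answer: u = -0.9812, v = -0.3066, du/dtau = -1.2519, dv/dtau = -0.3766


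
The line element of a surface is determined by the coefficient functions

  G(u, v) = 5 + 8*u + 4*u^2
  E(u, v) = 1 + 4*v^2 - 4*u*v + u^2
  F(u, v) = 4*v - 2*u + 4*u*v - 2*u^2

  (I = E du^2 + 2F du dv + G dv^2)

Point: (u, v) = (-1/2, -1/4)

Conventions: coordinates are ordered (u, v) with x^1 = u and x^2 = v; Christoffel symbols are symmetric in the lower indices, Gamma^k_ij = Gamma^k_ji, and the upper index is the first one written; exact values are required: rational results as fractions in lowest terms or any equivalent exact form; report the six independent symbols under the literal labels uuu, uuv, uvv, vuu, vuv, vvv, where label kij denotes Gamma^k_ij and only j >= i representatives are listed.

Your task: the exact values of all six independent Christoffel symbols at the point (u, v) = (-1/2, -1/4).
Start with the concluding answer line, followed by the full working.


Answer: Gamma_uuu = 0, Gamma_uuv = 0, Gamma_uvv = 0, Gamma_vuu = -1/2, Gamma_vuv = 1, Gamma_vvv = 0

E = 1, F = 0, G = 2 at the point
E_u = 0, E_v = 0, F_u = -1, F_v = 2, G_u = 4, G_v = 0
EG - F^2 = 2;  g^inv = (1/2) * [[2, 0], [0, 1]]
first-kind symbols [ij,l] = (1/2)(d_i g_jl + d_j g_il - d_l g_ij): [uu,u] = E_u/2 = 0, [uu,v] = F_u - E_v/2 = -1, [uv,u] = E_v/2 = 0, [uv,v] = G_u/2 = 2, [vv,u] = F_v - G_u/2 = 0, [vv,v] = G_v/2 = 0
Gamma^u_ij = (G*[ij,u] - F*[ij,v])/(EG - F^2), Gamma^v_ij = (E*[ij,v] - F*[ij,u])/(EG - F^2)


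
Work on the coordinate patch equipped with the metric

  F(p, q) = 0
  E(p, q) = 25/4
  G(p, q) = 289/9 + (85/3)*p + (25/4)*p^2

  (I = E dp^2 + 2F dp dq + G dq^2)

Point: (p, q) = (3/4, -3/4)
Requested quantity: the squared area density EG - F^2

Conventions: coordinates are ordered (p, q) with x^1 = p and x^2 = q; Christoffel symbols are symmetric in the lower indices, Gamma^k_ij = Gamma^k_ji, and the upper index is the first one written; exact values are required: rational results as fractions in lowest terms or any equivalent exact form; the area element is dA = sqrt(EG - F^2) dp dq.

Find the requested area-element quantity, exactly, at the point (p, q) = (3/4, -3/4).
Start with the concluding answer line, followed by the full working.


Answer: EG - F^2 = 819025/2304

E = 25/4, F = 0, G = 32761/576; EG - F^2 = 819025/2304


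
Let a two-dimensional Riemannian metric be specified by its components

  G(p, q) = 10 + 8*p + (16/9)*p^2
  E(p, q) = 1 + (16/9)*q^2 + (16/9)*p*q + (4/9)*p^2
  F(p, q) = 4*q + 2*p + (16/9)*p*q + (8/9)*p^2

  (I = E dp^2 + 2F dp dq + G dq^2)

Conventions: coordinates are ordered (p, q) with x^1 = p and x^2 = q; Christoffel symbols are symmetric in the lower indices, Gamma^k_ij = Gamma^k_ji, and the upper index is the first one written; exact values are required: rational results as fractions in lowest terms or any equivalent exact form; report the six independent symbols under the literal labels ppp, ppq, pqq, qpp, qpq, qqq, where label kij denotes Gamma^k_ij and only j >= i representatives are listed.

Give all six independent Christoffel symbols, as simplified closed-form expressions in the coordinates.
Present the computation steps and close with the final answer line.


E = 1 + (16/9)*q^2 + (16/9)*p*q + (4/9)*p^2; F = 4*q + 2*p + (16/9)*p*q + (8/9)*p^2; G = 10 + 8*p + (16/9)*p^2
Gamma^k_ij = (1/2) g^{kl} (d_i g_jl + d_j g_il - d_l g_ij), with g^inv = (1/(EG-F^2)) [[G, -F], [-F, E]]
first partials: E_p = (16/9)*q + (8/9)*p, E_q = (32/9)*q + (16/9)*p, F_p = 2 + (16/9)*q + (16/9)*p, F_q = 4 + (16/9)*p, G_p = 8 + (32/9)*p, G_q = 0
D = EG - F^2 = 10 + 8*p + (16/9)*q^2 + (16/9)*p*q + (20/9)*p^2
expanded: Gamma^p_pp = (G E_p - 2F F_p + F E_q)/(2D), Gamma^p_pq = (G E_q - F G_p)/(2D), Gamma^p_qq = (2G F_q - G G_p - F G_q)/(2D), Gamma^q_pp = (2E F_p - E E_q - F E_p)/(2D), Gamma^q_pq = (E G_p - F E_q)/(2D), Gamma^q_qq = (E G_q - 2F F_q + F G_p)/(2D); substitute and cancel common factors

Answer: Gamma_ppp = (2*p + 4*q)/(10*p^2 + 8*p*q + 36*p + 8*q^2 + 45), Gamma_ppq = (4*p + 8*q)/(10*p^2 + 8*p*q + 36*p + 8*q^2 + 45), Gamma_pqq = 0, Gamma_qpp = (4*p + 9)/(10*p^2 + 8*p*q + 36*p + 8*q^2 + 45), Gamma_qpq = (8*p + 18)/(10*p^2 + 8*p*q + 36*p + 8*q^2 + 45), Gamma_qqq = 0


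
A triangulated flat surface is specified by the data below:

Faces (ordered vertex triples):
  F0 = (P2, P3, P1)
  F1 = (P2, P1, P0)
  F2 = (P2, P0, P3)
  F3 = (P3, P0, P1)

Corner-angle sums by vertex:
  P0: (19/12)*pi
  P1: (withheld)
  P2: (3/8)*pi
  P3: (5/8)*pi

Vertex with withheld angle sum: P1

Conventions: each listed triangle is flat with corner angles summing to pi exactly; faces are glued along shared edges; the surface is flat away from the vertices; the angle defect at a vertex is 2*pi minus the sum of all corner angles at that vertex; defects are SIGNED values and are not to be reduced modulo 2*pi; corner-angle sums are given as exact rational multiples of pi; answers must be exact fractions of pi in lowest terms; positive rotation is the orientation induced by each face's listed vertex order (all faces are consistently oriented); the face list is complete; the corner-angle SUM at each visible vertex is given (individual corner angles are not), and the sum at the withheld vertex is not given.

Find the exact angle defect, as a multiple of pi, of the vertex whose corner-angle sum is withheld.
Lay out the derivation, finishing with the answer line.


V = 4, E = 6, F = 4; chi = V - E + F = 2
Gauss-Bonnet: total defect = 2*pi*chi = 4*pi; visible defects sum to (41/12)*pi

Answer: defect(P1) = (7/12)*pi


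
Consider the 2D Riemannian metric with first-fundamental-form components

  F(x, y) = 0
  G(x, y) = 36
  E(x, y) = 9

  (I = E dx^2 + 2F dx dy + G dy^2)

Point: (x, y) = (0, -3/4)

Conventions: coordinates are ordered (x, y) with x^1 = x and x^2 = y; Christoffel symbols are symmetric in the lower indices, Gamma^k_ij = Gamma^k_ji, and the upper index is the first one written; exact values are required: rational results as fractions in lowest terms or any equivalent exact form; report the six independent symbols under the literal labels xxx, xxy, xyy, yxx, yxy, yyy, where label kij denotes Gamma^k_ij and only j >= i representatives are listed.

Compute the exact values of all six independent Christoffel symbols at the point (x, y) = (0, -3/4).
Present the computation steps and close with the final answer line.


E = 9, F = 0, G = 36 at the point
E_x = 0, E_y = 0, F_x = 0, F_y = 0, G_x = 0, G_y = 0
EG - F^2 = 324;  g^inv = (1/324) * [[36, 0], [0, 9]]
first-kind symbols [ij,l] = (1/2)(d_i g_jl + d_j g_il - d_l g_ij): [xx,x] = E_x/2 = 0, [xx,y] = F_x - E_y/2 = 0, [xy,x] = E_y/2 = 0, [xy,y] = G_x/2 = 0, [yy,x] = F_y - G_x/2 = 0, [yy,y] = G_y/2 = 0
Gamma^x_ij = (G*[ij,x] - F*[ij,y])/(EG - F^2), Gamma^y_ij = (E*[ij,y] - F*[ij,x])/(EG - F^2)

Answer: Gamma_xxx = 0, Gamma_xxy = 0, Gamma_xyy = 0, Gamma_yxx = 0, Gamma_yxy = 0, Gamma_yyy = 0


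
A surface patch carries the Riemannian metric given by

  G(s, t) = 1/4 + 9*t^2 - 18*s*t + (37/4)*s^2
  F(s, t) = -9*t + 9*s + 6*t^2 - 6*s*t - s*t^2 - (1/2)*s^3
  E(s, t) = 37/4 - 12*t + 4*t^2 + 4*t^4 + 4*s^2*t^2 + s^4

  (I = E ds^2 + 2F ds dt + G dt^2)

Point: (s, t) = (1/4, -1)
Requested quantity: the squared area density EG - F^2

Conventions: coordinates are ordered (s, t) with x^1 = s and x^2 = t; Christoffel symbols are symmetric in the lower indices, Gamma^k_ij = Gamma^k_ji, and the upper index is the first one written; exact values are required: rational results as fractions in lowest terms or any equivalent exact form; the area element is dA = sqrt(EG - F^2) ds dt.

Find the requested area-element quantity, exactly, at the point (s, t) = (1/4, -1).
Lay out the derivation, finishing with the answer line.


E = 7553/256, F = 2367/128, G = 917/64; EG - F^2 = 330853/4096

Answer: EG - F^2 = 330853/4096


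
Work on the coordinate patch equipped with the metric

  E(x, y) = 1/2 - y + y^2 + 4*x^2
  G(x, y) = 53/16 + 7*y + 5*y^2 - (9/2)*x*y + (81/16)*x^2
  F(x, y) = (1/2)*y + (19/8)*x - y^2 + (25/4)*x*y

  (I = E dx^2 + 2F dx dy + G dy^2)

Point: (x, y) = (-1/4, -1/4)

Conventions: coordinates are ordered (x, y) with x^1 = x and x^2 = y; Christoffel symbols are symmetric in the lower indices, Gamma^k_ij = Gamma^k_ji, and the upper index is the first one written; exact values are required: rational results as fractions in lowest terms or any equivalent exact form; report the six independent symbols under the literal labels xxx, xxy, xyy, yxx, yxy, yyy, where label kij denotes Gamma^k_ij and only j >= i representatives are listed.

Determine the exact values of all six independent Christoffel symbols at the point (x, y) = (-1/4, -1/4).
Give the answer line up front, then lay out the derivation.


Answer: Gamma_xxx = -1331/1922, Gamma_xxy = -6993/7688, Gamma_xyy = 22401/30752, Gamma_yxx = 650/961, Gamma_yxy = -1065/1922, Gamma_yyy = 12465/7688

E = 17/16, F = -25/64, G = 489/256 at the point
E_x = -2, E_y = -3/2, F_x = 13/16, F_y = -9/16, G_x = -45/32, G_y = 45/8
EG - F^2 = 961/512;  g^inv = (512/961) * [[489/256, 25/64], [25/64, 17/16]]
first-kind symbols [ij,l] = (1/2)(d_i g_jl + d_j g_il - d_l g_ij): [xx,x] = E_x/2 = -1, [xx,y] = F_x - E_y/2 = 25/16, [xy,x] = E_y/2 = -3/4, [xy,y] = G_x/2 = -45/64, [yy,x] = F_y - G_x/2 = 9/64, [yy,y] = G_y/2 = 45/16
Gamma^x_ij = (G*[ij,x] - F*[ij,y])/(EG - F^2), Gamma^y_ij = (E*[ij,y] - F*[ij,x])/(EG - F^2)


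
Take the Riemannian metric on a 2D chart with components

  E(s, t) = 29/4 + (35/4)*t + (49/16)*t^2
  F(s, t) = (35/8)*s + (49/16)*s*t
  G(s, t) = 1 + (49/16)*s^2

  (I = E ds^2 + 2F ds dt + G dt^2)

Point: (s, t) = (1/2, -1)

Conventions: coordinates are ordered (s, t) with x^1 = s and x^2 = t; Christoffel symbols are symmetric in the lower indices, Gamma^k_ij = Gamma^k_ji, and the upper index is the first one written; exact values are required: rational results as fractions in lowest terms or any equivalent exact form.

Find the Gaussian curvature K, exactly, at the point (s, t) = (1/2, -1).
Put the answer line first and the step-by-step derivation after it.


Answer: K = -12544/22201

E = 25/16, F = 21/32, G = 113/64, EG - F^2 = 149/64 at the point
E_s = 0, E_t = 21/8, F_s = 21/16, F_t = 49/32, G_s = 49/16, G_t = 0
E_tt = 49/8, F_st = 49/16, G_ss = 49/8
Evaluate Brioschi's two determinant matrices M1, M2 and divide by (EG - F^2)^2.
M1 = [[-E_tt/2 + F_st - G_ss/2, E_s/2, F_s - E_t/2], [F_t - G_s/2, E, F], [G_t/2, F, G]] = [[-49/16, 0, 0], [0, 25/16, 21/32], [0, 21/32, 113/64]]; det M1 = -7301/1024
M2 = [[0, E_t/2, G_s/2], [E_t/2, E, F], [G_s/2, F, G]] = [[0, 21/16, 49/32], [21/16, 25/16, 21/32], [49/32, 21/32, 113/64]]; det M2 = -4165/1024
det M1 - det M2 = -49/16; K = -49/16 / (149/64)^2 = -12544/22201


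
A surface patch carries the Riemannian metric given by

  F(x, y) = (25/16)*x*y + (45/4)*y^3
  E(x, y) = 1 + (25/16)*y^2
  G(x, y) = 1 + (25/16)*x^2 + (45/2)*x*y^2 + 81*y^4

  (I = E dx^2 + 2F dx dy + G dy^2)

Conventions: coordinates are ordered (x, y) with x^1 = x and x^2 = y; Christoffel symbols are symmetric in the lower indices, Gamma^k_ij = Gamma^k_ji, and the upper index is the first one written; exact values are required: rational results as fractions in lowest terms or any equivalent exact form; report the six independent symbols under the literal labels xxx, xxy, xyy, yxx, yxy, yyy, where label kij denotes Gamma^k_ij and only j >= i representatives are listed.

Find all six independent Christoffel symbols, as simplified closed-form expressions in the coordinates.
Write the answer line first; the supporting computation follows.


Answer: Gamma_xxx = 0, Gamma_xxy = 25*y/(25*x^2 + 360*x*y^2 + 1296*y^4 + 25*y^2 + 16), Gamma_xyy = 360*y^2/(25*x^2 + 360*x*y^2 + 1296*y^4 + 25*y^2 + 16), Gamma_yxx = 0, Gamma_yxy = (25*x + 180*y^2)/(25*x^2 + 360*x*y^2 + 1296*y^4 + 25*y^2 + 16), Gamma_yyy = (360*x*y + 2592*y^3)/(25*x^2 + 360*x*y^2 + 1296*y^4 + 25*y^2 + 16)

E = 1 + (25/16)*y^2; F = (25/16)*x*y + (45/4)*y^3; G = 1 + (25/16)*x^2 + (45/2)*x*y^2 + 81*y^4
Gamma^k_ij = (1/2) g^{kl} (d_i g_jl + d_j g_il - d_l g_ij), with g^inv = (1/(EG-F^2)) [[G, -F], [-F, E]]
first partials: E_x = 0, E_y = (25/8)*y, F_x = (25/16)*y, F_y = (25/16)*x + (135/4)*y^2, G_x = (25/8)*x + (45/2)*y^2, G_y = 45*x*y + 324*y^3
D = EG - F^2 = 1 + (25/16)*y^2 + (25/16)*x^2 + (45/2)*x*y^2 + 81*y^4
expanded: Gamma^x_xx = (G E_x - 2F F_x + F E_y)/(2D), Gamma^x_xy = (G E_y - F G_x)/(2D), Gamma^x_yy = (2G F_y - G G_x - F G_y)/(2D), Gamma^y_xx = (2E F_x - E E_y - F E_x)/(2D), Gamma^y_xy = (E G_x - F E_y)/(2D), Gamma^y_yy = (E G_y - 2F F_y + F G_x)/(2D); substitute and cancel common factors


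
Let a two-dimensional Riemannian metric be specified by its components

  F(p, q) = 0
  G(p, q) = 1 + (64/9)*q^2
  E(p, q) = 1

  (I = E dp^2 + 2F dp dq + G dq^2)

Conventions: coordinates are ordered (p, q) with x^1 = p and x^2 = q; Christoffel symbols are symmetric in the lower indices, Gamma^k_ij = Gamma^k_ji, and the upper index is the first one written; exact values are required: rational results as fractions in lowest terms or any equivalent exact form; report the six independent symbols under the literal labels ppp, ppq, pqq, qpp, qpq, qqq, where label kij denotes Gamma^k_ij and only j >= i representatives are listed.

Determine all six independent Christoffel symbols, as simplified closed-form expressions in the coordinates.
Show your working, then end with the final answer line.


E = 1; F = 0; G = 1 + (64/9)*q^2
Gamma^k_ij = (1/2) g^{kl} (d_i g_jl + d_j g_il - d_l g_ij), with g^inv = (1/(EG-F^2)) [[G, -F], [-F, E]]
first partials: E_p = 0, E_q = 0, F_p = 0, F_q = 0, G_p = 0, G_q = (128/9)*q
D = EG - F^2 = 1 + (64/9)*q^2
expanded: Gamma^p_pp = (G E_p - 2F F_p + F E_q)/(2D), Gamma^p_pq = (G E_q - F G_p)/(2D), Gamma^p_qq = (2G F_q - G G_p - F G_q)/(2D), Gamma^q_pp = (2E F_p - E E_q - F E_p)/(2D), Gamma^q_pq = (E G_p - F E_q)/(2D), Gamma^q_qq = (E G_q - 2F F_q + F G_p)/(2D); substitute and cancel common factors

Answer: Gamma_ppp = 0, Gamma_ppq = 0, Gamma_pqq = 0, Gamma_qpp = 0, Gamma_qpq = 0, Gamma_qqq = 64*q/(64*q^2 + 9)


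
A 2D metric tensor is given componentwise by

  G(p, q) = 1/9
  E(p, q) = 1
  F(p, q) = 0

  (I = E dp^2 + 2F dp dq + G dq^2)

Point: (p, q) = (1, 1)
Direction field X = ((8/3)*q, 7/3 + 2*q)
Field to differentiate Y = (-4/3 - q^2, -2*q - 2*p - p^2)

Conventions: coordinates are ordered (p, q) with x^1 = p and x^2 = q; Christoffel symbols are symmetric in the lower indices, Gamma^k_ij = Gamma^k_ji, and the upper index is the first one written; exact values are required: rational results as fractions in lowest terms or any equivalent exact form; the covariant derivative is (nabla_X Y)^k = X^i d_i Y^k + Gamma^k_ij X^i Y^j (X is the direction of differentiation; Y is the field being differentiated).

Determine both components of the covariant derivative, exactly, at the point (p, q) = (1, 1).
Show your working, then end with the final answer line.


E = 1, F = 0, G = 1/9 at the point
E_p = 0, E_q = 0, F_p = 0, F_q = 0, G_p = 0, G_q = 0
EG - F^2 = 1/9;  g^inv = (9) * [[1/9, 0], [0, 1]]
first-kind symbols [ij,l] = (1/2)(d_i g_jl + d_j g_il - d_l g_ij): [pp,p] = E_p/2 = 0, [pp,q] = F_p - E_q/2 = 0, [pq,p] = E_q/2 = 0, [pq,q] = G_p/2 = 0, [qq,p] = F_q - G_p/2 = 0, [qq,q] = G_q/2 = 0
Gamma^p_ij = (G*[ij,p] - F*[ij,q])/(EG - F^2), Gamma^q_ij = (E*[ij,q] - F*[ij,p])/(EG - F^2)
Gamma_ppp = 0, Gamma_ppq = 0, Gamma_pqq = 0, Gamma_qpp = 0, Gamma_qpq = 0, Gamma_qqq = 0
X = (8/3, 13/3), Y = (-7/3, -5) at the point

Answer: (nabla_X Y)^p = -26/3, (nabla_X Y)^q = -58/3


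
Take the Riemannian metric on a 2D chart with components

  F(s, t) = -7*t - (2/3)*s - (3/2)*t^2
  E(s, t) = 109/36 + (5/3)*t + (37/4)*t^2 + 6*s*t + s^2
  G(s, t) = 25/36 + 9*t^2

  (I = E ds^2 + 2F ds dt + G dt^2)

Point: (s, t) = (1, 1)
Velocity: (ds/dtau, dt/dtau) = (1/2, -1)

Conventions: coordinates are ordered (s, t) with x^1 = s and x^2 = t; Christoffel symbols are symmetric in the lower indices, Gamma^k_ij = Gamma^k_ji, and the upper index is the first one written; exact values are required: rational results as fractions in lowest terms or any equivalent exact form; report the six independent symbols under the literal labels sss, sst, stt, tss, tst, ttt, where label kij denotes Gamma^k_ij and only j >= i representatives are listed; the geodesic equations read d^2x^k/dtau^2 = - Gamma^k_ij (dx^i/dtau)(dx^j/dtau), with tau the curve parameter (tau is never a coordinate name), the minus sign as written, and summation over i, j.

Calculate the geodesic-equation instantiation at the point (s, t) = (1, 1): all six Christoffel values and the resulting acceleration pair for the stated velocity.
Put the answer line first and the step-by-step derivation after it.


Answer: Gamma_sss = -56547/77123, Gamma_sst = 164379/154246, Gamma_stt = -9360/77123, Gamma_tss = -162855/77123, Gamma_tst = 77715/77123, Gamma_ttt = 62748/77123; accelerations (d^2s/dtau^2, d^2t/dtau^2) = (422745/308492, 222723/308492)

E = 377/18, F = -55/6, G = 349/36 at the point
E_s = 8, E_t = 157/6, F_s = -2/3, F_t = -10, G_s = 0, G_t = 18
EG - F^2 = 77123/648;  g^inv = (648/77123) * [[349/36, 55/6], [55/6, 377/18]]
first-kind symbols [ij,l] = (1/2)(d_i g_jl + d_j g_il - d_l g_ij): [ss,s] = E_s/2 = 4, [ss,t] = F_s - E_t/2 = -55/4, [st,s] = E_t/2 = 157/12, [st,t] = G_s/2 = 0, [tt,s] = F_t - G_s/2 = -10, [tt,t] = G_t/2 = 9
Gamma^s_ij = (G*[ij,s] - F*[ij,t])/(EG - F^2), Gamma^t_ij = (E*[ij,t] - F*[ij,s])/(EG - F^2)
Gamma_sss = -56547/77123, Gamma_sst = 164379/154246, Gamma_stt = -9360/77123, Gamma_tss = -162855/77123, Gamma_tst = 77715/77123, Gamma_ttt = 62748/77123
d^2s/dtau^2 = -(Gamma_sss*(1/2)^2 + 2*Gamma_sst*(1/2)*(-1) + Gamma_stt*(-1)^2) = 422745/308492
d^2t/dtau^2 = -(Gamma_tss*(1/2)^2 + 2*Gamma_tst*(1/2)*(-1) + Gamma_ttt*(-1)^2) = 222723/308492


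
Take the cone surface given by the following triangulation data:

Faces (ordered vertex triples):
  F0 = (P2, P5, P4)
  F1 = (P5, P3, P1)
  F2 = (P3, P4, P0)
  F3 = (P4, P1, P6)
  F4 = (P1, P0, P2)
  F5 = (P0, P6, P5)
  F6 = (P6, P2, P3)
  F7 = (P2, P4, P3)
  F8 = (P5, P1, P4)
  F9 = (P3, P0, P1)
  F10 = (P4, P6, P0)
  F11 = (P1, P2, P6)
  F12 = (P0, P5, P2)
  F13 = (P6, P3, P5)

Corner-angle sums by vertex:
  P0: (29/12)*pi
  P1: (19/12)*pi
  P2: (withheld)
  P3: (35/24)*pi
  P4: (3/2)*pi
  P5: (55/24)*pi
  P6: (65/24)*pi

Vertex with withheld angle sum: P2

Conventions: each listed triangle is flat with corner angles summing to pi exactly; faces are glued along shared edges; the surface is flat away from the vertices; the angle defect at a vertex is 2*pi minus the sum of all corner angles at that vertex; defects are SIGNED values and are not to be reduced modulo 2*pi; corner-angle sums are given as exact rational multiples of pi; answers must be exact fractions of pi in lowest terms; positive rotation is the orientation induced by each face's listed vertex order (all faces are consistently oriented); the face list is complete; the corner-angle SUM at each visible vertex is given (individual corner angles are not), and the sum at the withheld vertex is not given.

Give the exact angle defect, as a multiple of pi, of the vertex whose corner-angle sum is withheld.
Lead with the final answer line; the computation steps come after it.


Answer: defect(P2) = -pi/24

V = 7, E = 21, F = 14; chi = V - E + F = 0
Gauss-Bonnet: total defect = 2*pi*chi = 0; visible defects sum to pi/24


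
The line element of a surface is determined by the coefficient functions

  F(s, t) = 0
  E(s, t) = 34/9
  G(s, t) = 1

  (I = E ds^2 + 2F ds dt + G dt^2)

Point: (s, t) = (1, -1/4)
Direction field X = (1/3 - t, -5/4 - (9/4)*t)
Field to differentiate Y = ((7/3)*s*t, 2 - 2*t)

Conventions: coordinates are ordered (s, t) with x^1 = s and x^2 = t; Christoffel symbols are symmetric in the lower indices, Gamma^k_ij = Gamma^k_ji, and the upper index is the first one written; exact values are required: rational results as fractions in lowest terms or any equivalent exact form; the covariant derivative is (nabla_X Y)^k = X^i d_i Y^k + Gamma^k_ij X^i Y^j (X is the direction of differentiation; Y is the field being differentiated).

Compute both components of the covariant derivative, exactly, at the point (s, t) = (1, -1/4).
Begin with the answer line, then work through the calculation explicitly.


Answer: (nabla_X Y)^s = -35/18, (nabla_X Y)^t = 11/8

E = 34/9, F = 0, G = 1 at the point
E_s = 0, E_t = 0, F_s = 0, F_t = 0, G_s = 0, G_t = 0
EG - F^2 = 34/9;  g^inv = (9/34) * [[1, 0], [0, 34/9]]
first-kind symbols [ij,l] = (1/2)(d_i g_jl + d_j g_il - d_l g_ij): [ss,s] = E_s/2 = 0, [ss,t] = F_s - E_t/2 = 0, [st,s] = E_t/2 = 0, [st,t] = G_s/2 = 0, [tt,s] = F_t - G_s/2 = 0, [tt,t] = G_t/2 = 0
Gamma^s_ij = (G*[ij,s] - F*[ij,t])/(EG - F^2), Gamma^t_ij = (E*[ij,t] - F*[ij,s])/(EG - F^2)
Gamma_sss = 0, Gamma_sst = 0, Gamma_stt = 0, Gamma_tss = 0, Gamma_tst = 0, Gamma_ttt = 0
X = (7/12, -11/16), Y = (-7/12, 5/2) at the point


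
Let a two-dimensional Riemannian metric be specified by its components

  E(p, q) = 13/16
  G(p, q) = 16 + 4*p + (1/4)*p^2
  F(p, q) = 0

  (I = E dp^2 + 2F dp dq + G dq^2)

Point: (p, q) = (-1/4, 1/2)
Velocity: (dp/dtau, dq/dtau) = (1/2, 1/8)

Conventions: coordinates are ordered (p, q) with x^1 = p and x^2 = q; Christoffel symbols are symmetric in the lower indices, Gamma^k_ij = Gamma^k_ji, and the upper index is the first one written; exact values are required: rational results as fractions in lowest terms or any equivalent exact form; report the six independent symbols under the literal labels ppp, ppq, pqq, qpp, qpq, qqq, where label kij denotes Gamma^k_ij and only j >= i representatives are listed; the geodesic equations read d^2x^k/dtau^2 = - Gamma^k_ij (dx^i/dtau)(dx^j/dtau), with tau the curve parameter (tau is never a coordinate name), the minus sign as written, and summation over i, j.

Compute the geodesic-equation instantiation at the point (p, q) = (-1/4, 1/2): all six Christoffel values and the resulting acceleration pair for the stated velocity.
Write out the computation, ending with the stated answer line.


E = 13/16, F = 0, G = 961/64 at the point
E_p = 0, E_q = 0, F_p = 0, F_q = 0, G_p = 31/8, G_q = 0
EG - F^2 = 12493/1024;  g^inv = (1024/12493) * [[961/64, 0], [0, 13/16]]
first-kind symbols [ij,l] = (1/2)(d_i g_jl + d_j g_il - d_l g_ij): [pp,p] = E_p/2 = 0, [pp,q] = F_p - E_q/2 = 0, [pq,p] = E_q/2 = 0, [pq,q] = G_p/2 = 31/16, [qq,p] = F_q - G_p/2 = -31/16, [qq,q] = G_q/2 = 0
Gamma^p_ij = (G*[ij,p] - F*[ij,q])/(EG - F^2), Gamma^q_ij = (E*[ij,q] - F*[ij,p])/(EG - F^2)
Gamma_ppp = 0, Gamma_ppq = 0, Gamma_pqq = -31/13, Gamma_qpp = 0, Gamma_qpq = 4/31, Gamma_qqq = 0
d^2p/dtau^2 = -(Gamma_ppp*(1/2)^2 + 2*Gamma_ppq*(1/2)*(1/8) + Gamma_pqq*(1/8)^2) = 31/832
d^2q/dtau^2 = -(Gamma_qpp*(1/2)^2 + 2*Gamma_qpq*(1/2)*(1/8) + Gamma_qqq*(1/8)^2) = -1/62

Answer: Gamma_ppp = 0, Gamma_ppq = 0, Gamma_pqq = -31/13, Gamma_qpp = 0, Gamma_qpq = 4/31, Gamma_qqq = 0; accelerations (d^2p/dtau^2, d^2q/dtau^2) = (31/832, -1/62)


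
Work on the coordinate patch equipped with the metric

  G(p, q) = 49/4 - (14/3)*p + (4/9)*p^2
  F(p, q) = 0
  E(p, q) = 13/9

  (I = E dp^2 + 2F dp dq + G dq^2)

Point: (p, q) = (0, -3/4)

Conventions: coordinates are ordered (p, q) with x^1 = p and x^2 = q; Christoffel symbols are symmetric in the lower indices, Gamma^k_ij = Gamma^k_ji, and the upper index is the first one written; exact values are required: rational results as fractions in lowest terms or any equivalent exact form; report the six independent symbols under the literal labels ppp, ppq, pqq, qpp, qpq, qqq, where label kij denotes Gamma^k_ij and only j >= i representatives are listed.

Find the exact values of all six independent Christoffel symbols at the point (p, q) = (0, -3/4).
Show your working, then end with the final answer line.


E = 13/9, F = 0, G = 49/4 at the point
E_p = 0, E_q = 0, F_p = 0, F_q = 0, G_p = -14/3, G_q = 0
EG - F^2 = 637/36;  g^inv = (36/637) * [[49/4, 0], [0, 13/9]]
first-kind symbols [ij,l] = (1/2)(d_i g_jl + d_j g_il - d_l g_ij): [pp,p] = E_p/2 = 0, [pp,q] = F_p - E_q/2 = 0, [pq,p] = E_q/2 = 0, [pq,q] = G_p/2 = -7/3, [qq,p] = F_q - G_p/2 = 7/3, [qq,q] = G_q/2 = 0
Gamma^p_ij = (G*[ij,p] - F*[ij,q])/(EG - F^2), Gamma^q_ij = (E*[ij,q] - F*[ij,p])/(EG - F^2)

Answer: Gamma_ppp = 0, Gamma_ppq = 0, Gamma_pqq = 21/13, Gamma_qpp = 0, Gamma_qpq = -4/21, Gamma_qqq = 0


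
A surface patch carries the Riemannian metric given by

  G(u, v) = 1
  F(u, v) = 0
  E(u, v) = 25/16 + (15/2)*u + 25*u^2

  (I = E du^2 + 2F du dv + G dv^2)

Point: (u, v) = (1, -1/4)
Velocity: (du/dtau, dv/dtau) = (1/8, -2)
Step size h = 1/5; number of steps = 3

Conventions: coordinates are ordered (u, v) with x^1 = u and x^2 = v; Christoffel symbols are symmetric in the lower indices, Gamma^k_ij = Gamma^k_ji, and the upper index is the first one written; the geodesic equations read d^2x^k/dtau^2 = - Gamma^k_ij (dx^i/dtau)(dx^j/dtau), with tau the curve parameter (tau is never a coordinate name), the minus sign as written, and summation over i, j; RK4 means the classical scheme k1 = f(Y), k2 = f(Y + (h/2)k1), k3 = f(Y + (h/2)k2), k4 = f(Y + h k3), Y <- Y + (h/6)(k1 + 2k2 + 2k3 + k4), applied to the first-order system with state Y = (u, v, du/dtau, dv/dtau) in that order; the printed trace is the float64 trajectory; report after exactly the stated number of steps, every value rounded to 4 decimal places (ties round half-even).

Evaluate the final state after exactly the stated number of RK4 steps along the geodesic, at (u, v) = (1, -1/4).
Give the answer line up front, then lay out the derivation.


Answer: u = 1.0728, v = -1.4500, du/dtau = 0.1178, dv/dtau = -2.0000

f(Y) = (du/dtau, dv/dtau, -Gamma^u_ij Y'^i Y'^j, -Gamma^v_ij Y'^i Y'^j) with the Gammas evaluated at the stage position; h = 0.200000; intermediate values shown to 6 dp
step 0: u = 1.0000, v = -0.2500, du/dtau = 0.1250, dv/dtau = -2.0000
step 1:
  k1: at (u, v) = (1.000000, -0.250000), (du/dtau, dv/dtau) = (0.125000, -2.000000); Gamma_uuu = 0.844037, Gamma_uuv = 0.000000, Gamma_uvv = 0.000000, Gamma_vuu = 0.000000, Gamma_vuv = 0.000000, Gamma_vvv = 0.000000; k1 = (0.125000, -2.000000, -0.013188, 0.000000)
  k2: at (u, v) = (1.012500, -0.450000), (du/dtau, dv/dtau) = (0.123681, -2.000000); Gamma_uuu = 0.835486, Gamma_uuv = 0.000000, Gamma_uvv = 0.000000, Gamma_vuu = 0.000000, Gamma_vuv = 0.000000, Gamma_vvv = 0.000000; k2 = (0.123681, -2.000000, -0.012780, 0.000000)
  k3: at (u, v) = (1.012368, -0.450000), (du/dtau, dv/dtau) = (0.123722, -2.000000); Gamma_uuu = 0.835575, Gamma_uuv = 0.000000, Gamma_uvv = 0.000000, Gamma_vuu = 0.000000, Gamma_vuv = 0.000000, Gamma_vvv = 0.000000; k3 = (0.123722, -2.000000, -0.012790, 0.000000)
  k4: at (u, v) = (1.024744, -0.650000), (du/dtau, dv/dtau) = (0.122442, -2.000000); Gamma_uuu = 0.827271, Gamma_uuv = 0.000000, Gamma_uvv = 0.000000, Gamma_vuu = 0.000000, Gamma_vuv = 0.000000, Gamma_vvv = 0.000000; k4 = (0.122442, -2.000000, -0.012402, 0.000000)
  Y <- Y + (h/6)(k1 + 2k2 + 2k3 + k4): u = 1.0247, v = -0.6500, du/dtau = 0.1224, dv/dtau = -2.0000
step 2:
  k1: at (u, v) = (1.024742, -0.650000), (du/dtau, dv/dtau) = (0.122442, -2.000000); Gamma_uuu = 0.827272, Gamma_uuv = 0.000000, Gamma_uvv = 0.000000, Gamma_vuu = 0.000000, Gamma_vuv = 0.000000, Gamma_vvv = 0.000000; k1 = (0.122442, -2.000000, -0.012403, 0.000000)
  k2: at (u, v) = (1.036986, -0.850000), (du/dtau, dv/dtau) = (0.121202, -2.000000); Gamma_uuu = 0.819212, Gamma_uuv = 0.000000, Gamma_uvv = 0.000000, Gamma_vuu = 0.000000, Gamma_vuv = 0.000000, Gamma_vvv = 0.000000; k2 = (0.121202, -2.000000, -0.012034, 0.000000)
  k3: at (u, v) = (1.036862, -0.850000), (du/dtau, dv/dtau) = (0.121239, -2.000000); Gamma_uuu = 0.819293, Gamma_uuv = 0.000000, Gamma_uvv = 0.000000, Gamma_vuu = 0.000000, Gamma_vuv = 0.000000, Gamma_vvv = 0.000000; k3 = (0.121239, -2.000000, -0.012043, 0.000000)
  k4: at (u, v) = (1.048989, -1.050000), (du/dtau, dv/dtau) = (0.120034, -2.000000); Gamma_uuu = 0.811457, Gamma_uuv = 0.000000, Gamma_uvv = 0.000000, Gamma_vuu = 0.000000, Gamma_vuv = 0.000000, Gamma_vvv = 0.000000; k4 = (0.120034, -2.000000, -0.011692, 0.000000)
  Y <- Y + (h/6)(k1 + 2k2 + 2k3 + k4): u = 1.0490, v = -1.0500, du/dtau = 0.1200, dv/dtau = -2.0000
step 3:
  k1: at (u, v) = (1.048987, -1.050000), (du/dtau, dv/dtau) = (0.120034, -2.000000); Gamma_uuu = 0.811459, Gamma_uuv = 0.000000, Gamma_uvv = 0.000000, Gamma_vuu = 0.000000, Gamma_vuv = 0.000000, Gamma_vvv = 0.000000; k1 = (0.120034, -2.000000, -0.011692, 0.000000)
  k2: at (u, v) = (1.060990, -1.250000), (du/dtau, dv/dtau) = (0.118865, -2.000000); Gamma_uuu = 0.803845, Gamma_uuv = 0.000000, Gamma_uvv = 0.000000, Gamma_vuu = 0.000000, Gamma_vuv = 0.000000, Gamma_vvv = 0.000000; k2 = (0.118865, -2.000000, -0.011357, 0.000000)
  k3: at (u, v) = (1.060873, -1.250000), (du/dtau, dv/dtau) = (0.118898, -2.000000); Gamma_uuu = 0.803918, Gamma_uuv = 0.000000, Gamma_uvv = 0.000000, Gamma_vuu = 0.000000, Gamma_vuv = 0.000000, Gamma_vvv = 0.000000; k3 = (0.118898, -2.000000, -0.011365, 0.000000)
  k4: at (u, v) = (1.072767, -1.450000), (du/dtau, dv/dtau) = (0.117761, -2.000000); Gamma_uuu = 0.796509, Gamma_uuv = 0.000000, Gamma_uvv = 0.000000, Gamma_vuu = 0.000000, Gamma_vuv = 0.000000, Gamma_vvv = 0.000000; k4 = (0.117761, -2.000000, -0.011046, 0.000000)
  Y <- Y + (h/6)(k1 + 2k2 + 2k3 + k4): u = 1.0728, v = -1.4500, du/dtau = 0.1178, dv/dtau = -2.0000
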